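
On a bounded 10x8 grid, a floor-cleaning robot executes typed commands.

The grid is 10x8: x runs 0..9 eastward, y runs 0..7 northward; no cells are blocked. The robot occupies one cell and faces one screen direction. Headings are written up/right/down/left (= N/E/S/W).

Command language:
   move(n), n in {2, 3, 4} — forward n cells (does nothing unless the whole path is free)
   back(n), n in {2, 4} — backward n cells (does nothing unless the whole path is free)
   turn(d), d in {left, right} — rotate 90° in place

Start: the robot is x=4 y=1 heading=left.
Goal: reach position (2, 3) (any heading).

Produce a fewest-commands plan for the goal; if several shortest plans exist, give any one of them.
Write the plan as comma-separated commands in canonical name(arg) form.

move(2), turn(right), move(2)

initial: x=4 y=1 heading=left
step 1 (move(2)): x=2 y=1 heading=left
step 2 (turn(right)): x=2 y=1 heading=up
step 3 (move(2)): x=2 y=3 heading=up
minimal: 3 command(s), checked below 3.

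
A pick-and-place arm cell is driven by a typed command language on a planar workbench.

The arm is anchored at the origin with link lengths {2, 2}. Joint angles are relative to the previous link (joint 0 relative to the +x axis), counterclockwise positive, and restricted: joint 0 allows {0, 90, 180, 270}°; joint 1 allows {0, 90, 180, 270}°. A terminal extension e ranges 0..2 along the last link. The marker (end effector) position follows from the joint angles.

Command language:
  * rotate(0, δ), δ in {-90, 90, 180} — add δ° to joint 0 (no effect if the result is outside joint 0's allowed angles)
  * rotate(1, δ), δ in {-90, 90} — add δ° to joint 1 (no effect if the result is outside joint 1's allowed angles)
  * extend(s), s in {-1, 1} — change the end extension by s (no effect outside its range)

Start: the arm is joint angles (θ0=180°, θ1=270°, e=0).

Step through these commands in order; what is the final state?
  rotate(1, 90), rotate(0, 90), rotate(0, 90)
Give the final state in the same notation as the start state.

begin: joint angles (θ0=180°, θ1=270°, e=0)
t=1 rotate(1, 90) ⇒ joint angles (θ0=180°, θ1=0°, e=0)
t=2 rotate(0, 90) ⇒ joint angles (θ0=270°, θ1=0°, e=0)
t=3 rotate(0, 90) ⇒ joint angles (θ0=0°, θ1=0°, e=0)

joint angles (θ0=0°, θ1=0°, e=0)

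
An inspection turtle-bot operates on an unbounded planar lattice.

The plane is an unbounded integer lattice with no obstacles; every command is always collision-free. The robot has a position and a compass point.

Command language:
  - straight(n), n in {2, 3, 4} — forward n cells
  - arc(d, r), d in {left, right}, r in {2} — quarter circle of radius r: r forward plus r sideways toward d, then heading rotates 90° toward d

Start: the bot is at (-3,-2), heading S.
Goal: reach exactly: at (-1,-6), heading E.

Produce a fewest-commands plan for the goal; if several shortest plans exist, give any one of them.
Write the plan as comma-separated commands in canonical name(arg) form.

straight(2), arc(left, 2)

t0: at (-3,-2), heading S
[1] after straight(2): at (-3,-4), heading S
[2] after arc(left, 2): at (-1,-6), heading E
no 1-step plan works, so 2 is optimal.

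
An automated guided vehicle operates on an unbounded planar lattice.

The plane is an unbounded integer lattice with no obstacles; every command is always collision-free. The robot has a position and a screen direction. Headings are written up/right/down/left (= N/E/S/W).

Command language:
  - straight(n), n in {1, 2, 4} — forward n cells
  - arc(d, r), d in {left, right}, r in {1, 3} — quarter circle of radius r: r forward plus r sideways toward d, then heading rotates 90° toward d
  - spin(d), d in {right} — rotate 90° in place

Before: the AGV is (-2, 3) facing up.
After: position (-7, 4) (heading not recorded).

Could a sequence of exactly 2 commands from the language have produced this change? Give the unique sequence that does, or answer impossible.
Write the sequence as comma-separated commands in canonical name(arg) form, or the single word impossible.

key: order matters: swapping arc(left, 1) and straight(4) lands elsewhere
initial: (-2, 3) facing up
t=1 arc(left, 1) ⇒ (-3, 4) facing left
t=2 straight(4) ⇒ (-7, 4) facing left
uniquely the one of 64 2-step routes that fits.

arc(left, 1), straight(4)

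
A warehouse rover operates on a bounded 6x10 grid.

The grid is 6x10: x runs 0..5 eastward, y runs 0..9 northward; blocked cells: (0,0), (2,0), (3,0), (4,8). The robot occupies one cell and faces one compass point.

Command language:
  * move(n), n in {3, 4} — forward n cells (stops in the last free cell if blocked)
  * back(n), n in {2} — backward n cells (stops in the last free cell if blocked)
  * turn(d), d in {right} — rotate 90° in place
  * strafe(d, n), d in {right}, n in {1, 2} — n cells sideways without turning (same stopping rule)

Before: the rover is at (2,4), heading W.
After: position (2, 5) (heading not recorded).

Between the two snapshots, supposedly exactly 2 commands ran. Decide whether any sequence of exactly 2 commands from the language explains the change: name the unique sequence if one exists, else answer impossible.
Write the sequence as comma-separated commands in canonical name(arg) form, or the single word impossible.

strafe(right, 1), turn(right)

key: order matters: swapping strafe(right, 1) and turn(right) lands elsewhere
start: at (2,4), heading W
1. strafe(right, 1) → at (2,5), heading W
2. turn(right) → at (2,5), heading N
no rival 2-sequence matches.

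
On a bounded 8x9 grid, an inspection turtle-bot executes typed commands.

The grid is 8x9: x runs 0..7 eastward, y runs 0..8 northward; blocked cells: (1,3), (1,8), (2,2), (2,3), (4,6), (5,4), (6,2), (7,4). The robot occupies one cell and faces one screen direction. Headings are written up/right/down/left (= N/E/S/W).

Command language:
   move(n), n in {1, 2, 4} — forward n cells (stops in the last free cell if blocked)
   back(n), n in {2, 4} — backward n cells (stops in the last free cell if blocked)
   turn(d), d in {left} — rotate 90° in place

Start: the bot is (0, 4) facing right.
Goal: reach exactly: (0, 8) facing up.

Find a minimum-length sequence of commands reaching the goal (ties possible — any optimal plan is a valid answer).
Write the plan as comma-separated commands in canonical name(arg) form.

begin: (0, 4) facing right
1. turn(left) → (0, 4) facing up
2. move(4) → (0, 8) facing up
shorter routes all fall short; 2 is best.

turn(left), move(4)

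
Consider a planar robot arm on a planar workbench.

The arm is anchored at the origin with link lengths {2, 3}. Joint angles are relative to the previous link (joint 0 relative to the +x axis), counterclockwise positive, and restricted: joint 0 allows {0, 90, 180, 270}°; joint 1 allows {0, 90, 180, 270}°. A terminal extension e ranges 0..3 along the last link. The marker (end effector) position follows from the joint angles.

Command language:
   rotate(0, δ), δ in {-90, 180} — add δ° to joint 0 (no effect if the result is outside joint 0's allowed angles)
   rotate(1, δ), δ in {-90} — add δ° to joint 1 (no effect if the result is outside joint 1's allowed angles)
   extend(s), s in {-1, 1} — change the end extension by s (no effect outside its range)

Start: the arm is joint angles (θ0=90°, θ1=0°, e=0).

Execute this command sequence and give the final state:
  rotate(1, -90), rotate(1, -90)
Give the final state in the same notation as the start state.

start: joint angles (θ0=90°, θ1=0°, e=0)
step 1 (rotate(1, -90)): joint angles (θ0=90°, θ1=270°, e=0)
step 2 (rotate(1, -90)): joint angles (θ0=90°, θ1=180°, e=0)

joint angles (θ0=90°, θ1=180°, e=0)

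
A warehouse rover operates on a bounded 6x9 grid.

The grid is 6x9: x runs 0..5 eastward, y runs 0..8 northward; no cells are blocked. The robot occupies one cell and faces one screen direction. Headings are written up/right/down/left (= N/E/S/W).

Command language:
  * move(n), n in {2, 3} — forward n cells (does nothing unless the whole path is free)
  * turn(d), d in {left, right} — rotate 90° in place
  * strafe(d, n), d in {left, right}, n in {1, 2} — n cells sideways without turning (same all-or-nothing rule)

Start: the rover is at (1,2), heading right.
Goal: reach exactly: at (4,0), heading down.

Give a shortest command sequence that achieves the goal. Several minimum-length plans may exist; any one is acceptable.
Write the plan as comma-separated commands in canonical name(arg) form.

start: at (1,2), heading right
t=1 move(3) ⇒ at (4,2), heading right
t=2 turn(right) ⇒ at (4,2), heading down
t=3 move(2) ⇒ at (4,0), heading down
shorter routes all fall short; 3 is best.

move(3), turn(right), move(2)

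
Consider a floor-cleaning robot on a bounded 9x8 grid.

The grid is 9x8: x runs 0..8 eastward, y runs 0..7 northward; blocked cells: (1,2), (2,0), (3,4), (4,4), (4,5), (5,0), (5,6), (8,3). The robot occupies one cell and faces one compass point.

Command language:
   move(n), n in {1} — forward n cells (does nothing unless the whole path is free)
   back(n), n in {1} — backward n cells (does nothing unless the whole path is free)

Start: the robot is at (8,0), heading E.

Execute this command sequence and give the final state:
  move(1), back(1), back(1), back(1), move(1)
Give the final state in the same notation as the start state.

at (7,0), heading E

t0: at (8,0), heading E
1. move(1) → at (8,0), heading E
2. back(1) → at (7,0), heading E
3. back(1) → at (6,0), heading E
4. back(1) → at (6,0), heading E
5. move(1) → at (7,0), heading E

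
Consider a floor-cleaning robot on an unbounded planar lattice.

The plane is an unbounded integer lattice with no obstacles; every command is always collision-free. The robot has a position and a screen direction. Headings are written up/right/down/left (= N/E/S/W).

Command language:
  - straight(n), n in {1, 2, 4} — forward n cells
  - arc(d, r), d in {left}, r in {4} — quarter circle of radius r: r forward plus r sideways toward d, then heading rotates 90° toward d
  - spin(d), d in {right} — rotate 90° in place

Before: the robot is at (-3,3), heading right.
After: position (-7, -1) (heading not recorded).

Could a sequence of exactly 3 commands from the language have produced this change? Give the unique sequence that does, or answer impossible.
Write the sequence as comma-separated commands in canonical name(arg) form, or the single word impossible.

key: running arc(left, 4) before spin(right) would end elsewhere — order is forced
initial: at (-3,3), heading right
1. spin(right) → at (-3,3), heading down
2. spin(right) → at (-3,3), heading left
3. arc(left, 4) → at (-7,-1), heading down
all 125 alternatives checked — unique.

spin(right), spin(right), arc(left, 4)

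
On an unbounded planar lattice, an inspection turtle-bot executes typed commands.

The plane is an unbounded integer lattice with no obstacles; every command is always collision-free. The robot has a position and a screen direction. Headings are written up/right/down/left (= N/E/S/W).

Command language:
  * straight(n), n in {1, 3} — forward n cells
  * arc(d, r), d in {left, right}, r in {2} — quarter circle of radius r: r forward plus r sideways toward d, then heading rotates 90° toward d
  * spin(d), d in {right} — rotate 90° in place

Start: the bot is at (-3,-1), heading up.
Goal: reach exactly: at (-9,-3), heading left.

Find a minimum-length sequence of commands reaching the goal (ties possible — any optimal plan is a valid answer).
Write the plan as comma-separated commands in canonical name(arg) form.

t0: at (-3,-1), heading up
step 1 (arc(left, 2)): at (-5,1), heading left
step 2 (arc(left, 2)): at (-7,-1), heading down
step 3 (arc(right, 2)): at (-9,-3), heading left
nothing shorter than 3 reaches the goal.

arc(left, 2), arc(left, 2), arc(right, 2)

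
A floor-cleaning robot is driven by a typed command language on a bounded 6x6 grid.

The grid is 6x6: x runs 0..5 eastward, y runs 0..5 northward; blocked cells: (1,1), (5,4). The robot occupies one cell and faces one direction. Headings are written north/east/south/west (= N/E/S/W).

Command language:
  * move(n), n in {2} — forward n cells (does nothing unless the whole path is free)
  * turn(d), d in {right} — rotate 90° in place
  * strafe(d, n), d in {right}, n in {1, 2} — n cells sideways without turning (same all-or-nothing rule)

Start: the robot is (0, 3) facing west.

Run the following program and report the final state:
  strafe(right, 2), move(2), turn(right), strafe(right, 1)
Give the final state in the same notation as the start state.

start: (0, 3) facing west
1. strafe(right, 2) → (0, 5) facing west
2. move(2) → (0, 5) facing west
3. turn(right) → (0, 5) facing north
4. strafe(right, 1) → (1, 5) facing north

(1, 5) facing north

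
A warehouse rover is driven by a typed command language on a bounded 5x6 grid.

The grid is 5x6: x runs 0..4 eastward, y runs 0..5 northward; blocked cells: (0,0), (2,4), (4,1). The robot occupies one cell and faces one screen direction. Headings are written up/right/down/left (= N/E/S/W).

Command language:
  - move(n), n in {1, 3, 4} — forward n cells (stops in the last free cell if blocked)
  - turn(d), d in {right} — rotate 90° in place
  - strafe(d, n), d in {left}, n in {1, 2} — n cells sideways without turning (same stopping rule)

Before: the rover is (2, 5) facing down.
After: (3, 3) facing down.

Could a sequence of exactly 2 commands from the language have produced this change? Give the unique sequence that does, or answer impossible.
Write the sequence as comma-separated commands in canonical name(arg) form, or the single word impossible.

impossible

every 2-command combo misses the target.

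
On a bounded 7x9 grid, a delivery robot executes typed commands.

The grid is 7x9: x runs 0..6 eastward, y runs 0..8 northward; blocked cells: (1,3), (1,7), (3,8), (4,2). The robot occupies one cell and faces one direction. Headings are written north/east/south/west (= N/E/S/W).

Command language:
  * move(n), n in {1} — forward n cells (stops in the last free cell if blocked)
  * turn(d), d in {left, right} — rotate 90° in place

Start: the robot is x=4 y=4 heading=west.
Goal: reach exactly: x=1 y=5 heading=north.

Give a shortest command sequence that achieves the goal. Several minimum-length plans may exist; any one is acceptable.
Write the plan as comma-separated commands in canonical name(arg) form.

move(1), move(1), move(1), turn(right), move(1)

begin: x=4 y=4 heading=west
step 1 (move(1)): x=3 y=4 heading=west
step 2 (move(1)): x=2 y=4 heading=west
step 3 (move(1)): x=1 y=4 heading=west
step 4 (turn(right)): x=1 y=4 heading=north
step 5 (move(1)): x=1 y=5 heading=north
no 4-step plan works, so 5 is optimal.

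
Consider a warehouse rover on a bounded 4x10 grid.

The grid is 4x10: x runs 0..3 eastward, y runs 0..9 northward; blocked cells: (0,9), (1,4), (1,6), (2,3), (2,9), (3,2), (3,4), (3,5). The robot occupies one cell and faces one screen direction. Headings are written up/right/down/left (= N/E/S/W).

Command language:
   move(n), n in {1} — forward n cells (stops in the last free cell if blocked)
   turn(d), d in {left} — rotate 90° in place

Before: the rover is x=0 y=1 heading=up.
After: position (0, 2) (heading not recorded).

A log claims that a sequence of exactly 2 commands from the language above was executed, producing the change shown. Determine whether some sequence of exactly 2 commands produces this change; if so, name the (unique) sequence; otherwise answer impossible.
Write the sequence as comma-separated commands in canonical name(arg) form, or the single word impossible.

key: running turn(left) before move(1) would end elsewhere — order is forced
begin: x=0 y=1 heading=up
[1] after move(1): x=0 y=2 heading=up
[2] after turn(left): x=0 y=2 heading=left
no rival 2-sequence matches.

move(1), turn(left)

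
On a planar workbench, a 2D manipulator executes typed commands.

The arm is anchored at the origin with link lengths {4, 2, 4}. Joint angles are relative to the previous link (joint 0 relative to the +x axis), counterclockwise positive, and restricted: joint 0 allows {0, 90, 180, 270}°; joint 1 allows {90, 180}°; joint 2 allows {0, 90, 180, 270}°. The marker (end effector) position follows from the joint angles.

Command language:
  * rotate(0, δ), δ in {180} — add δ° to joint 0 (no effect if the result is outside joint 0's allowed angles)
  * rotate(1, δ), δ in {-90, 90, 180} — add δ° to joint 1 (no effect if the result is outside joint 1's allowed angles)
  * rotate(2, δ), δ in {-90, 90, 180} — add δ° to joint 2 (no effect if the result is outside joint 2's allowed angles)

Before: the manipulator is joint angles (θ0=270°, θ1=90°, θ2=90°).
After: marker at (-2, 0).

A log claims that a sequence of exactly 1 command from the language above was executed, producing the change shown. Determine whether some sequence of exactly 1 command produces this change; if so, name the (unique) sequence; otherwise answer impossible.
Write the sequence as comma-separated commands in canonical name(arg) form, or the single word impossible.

rotate(0, 180)

from: joint angles (θ0=270°, θ1=90°, θ2=90°)
t=1 rotate(0, 180) ⇒ joint angles (θ0=90°, θ1=90°, θ2=90°)
no other 1-command option fits: unique.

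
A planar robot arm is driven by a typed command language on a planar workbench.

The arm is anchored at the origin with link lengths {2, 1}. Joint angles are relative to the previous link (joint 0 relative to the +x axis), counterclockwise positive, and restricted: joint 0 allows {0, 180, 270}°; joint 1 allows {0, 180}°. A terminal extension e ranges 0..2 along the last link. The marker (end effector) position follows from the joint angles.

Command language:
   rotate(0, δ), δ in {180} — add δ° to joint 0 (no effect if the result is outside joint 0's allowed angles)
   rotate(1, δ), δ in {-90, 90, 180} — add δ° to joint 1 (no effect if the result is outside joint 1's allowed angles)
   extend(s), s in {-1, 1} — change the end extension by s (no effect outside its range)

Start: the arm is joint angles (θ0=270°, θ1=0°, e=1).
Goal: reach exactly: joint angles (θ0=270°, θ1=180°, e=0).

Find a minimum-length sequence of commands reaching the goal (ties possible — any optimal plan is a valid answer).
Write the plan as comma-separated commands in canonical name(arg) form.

extend(-1), rotate(1, 180)

from: joint angles (θ0=270°, θ1=0°, e=1)
t=1 extend(-1) ⇒ joint angles (θ0=270°, θ1=0°, e=0)
t=2 rotate(1, 180) ⇒ joint angles (θ0=270°, θ1=180°, e=0)
no 1-step plan works, so 2 is optimal.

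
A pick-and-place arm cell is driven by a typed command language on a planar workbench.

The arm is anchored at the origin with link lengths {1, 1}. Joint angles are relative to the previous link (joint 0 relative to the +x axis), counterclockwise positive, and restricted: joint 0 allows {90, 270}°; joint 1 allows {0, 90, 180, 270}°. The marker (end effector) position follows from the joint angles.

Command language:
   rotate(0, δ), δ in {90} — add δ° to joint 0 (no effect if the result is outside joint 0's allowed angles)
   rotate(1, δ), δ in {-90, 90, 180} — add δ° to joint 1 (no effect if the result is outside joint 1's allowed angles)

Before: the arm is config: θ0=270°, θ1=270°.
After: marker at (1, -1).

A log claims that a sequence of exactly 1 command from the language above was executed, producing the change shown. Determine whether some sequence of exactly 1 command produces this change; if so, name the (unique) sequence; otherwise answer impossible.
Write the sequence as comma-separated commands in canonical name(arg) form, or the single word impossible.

rotate(1, 180)

from: config: θ0=270°, θ1=270°
[1] after rotate(1, 180): config: θ0=270°, θ1=90°
uniquely the one of 4 1-step routes that fits.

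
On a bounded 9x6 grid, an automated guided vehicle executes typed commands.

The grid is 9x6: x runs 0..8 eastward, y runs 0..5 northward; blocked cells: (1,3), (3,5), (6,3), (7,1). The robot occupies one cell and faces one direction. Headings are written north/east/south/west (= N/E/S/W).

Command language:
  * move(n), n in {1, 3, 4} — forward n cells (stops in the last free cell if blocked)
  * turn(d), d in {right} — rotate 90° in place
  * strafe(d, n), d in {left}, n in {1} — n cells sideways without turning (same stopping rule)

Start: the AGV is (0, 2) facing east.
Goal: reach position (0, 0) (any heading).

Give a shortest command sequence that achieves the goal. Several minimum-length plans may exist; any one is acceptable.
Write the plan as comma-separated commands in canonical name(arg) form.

turn(right), move(4)

initial: (0, 2) facing east
step 1 (turn(right)): (0, 2) facing south
step 2 (move(4)): (0, 0) facing south
nothing shorter than 2 reaches the goal.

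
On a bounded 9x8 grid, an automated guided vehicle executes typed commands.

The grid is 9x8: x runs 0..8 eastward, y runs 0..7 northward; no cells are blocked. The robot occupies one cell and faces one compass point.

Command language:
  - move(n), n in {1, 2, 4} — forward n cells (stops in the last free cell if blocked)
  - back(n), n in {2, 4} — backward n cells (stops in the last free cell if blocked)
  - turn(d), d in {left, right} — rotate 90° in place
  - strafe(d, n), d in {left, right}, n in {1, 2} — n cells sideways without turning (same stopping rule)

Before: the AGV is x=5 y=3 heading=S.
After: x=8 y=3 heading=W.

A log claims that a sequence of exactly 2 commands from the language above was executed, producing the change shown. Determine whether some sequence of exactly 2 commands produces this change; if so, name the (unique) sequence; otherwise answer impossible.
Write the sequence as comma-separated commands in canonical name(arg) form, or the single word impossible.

turn(right), back(4)

key: order matters: swapping turn(right) and back(4) lands elsewhere
t0: x=5 y=3 heading=S
t=1 turn(right) ⇒ x=5 y=3 heading=W
t=2 back(4) ⇒ x=8 y=3 heading=W
no rival 2-sequence matches.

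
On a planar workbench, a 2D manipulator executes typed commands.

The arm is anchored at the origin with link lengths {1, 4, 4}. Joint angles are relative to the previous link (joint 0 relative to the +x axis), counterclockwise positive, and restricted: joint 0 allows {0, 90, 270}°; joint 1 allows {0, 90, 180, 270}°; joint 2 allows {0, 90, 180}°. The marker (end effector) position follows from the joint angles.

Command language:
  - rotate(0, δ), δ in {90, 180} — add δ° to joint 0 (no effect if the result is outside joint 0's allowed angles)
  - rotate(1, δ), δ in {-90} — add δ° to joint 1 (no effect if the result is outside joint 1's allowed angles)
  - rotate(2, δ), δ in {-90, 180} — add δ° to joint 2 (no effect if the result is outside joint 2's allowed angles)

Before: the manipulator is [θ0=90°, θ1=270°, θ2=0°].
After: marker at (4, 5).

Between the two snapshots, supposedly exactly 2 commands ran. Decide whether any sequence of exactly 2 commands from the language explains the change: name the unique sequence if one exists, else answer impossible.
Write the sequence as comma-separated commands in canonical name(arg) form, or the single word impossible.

rotate(2, 180), rotate(2, -90)

key: order matters: swapping rotate(2, 180) and rotate(2, -90) lands elsewhere
t0: [θ0=90°, θ1=270°, θ2=0°]
1. rotate(2, 180) → [θ0=90°, θ1=270°, θ2=180°]
2. rotate(2, -90) → [θ0=90°, θ1=270°, θ2=90°]
no rival 2-sequence matches.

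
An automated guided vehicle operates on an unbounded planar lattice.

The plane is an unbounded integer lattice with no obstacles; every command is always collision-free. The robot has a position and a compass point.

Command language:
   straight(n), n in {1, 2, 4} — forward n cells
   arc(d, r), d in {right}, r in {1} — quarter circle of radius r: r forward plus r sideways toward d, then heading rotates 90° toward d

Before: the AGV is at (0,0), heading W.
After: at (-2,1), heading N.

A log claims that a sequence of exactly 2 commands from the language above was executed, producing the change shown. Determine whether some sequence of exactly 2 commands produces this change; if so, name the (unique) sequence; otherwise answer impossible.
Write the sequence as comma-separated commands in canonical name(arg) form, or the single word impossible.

straight(1), arc(right, 1)

key: order matters: swapping straight(1) and arc(right, 1) lands elsewhere
from: at (0,0), heading W
t=1 straight(1) ⇒ at (-1,0), heading W
t=2 arc(right, 1) ⇒ at (-2,1), heading N
no other 2-command option fits: unique.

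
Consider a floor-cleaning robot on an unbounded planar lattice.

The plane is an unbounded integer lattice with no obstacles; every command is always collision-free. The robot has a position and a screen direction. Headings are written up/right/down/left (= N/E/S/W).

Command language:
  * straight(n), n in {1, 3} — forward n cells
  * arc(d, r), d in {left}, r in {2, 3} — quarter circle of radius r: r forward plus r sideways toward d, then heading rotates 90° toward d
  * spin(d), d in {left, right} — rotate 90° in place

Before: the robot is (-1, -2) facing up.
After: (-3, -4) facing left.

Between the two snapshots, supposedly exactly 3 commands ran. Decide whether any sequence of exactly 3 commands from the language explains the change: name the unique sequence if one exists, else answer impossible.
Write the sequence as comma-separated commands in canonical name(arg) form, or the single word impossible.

key: cell and facing (now W) both changed — the 3 commands mix motion and turning
initial: (-1, -2) facing up
1. spin(left) → (-1, -2) facing left
2. arc(left, 2) → (-3, -4) facing down
3. spin(right) → (-3, -4) facing left
all 216 alternatives checked — unique.

spin(left), arc(left, 2), spin(right)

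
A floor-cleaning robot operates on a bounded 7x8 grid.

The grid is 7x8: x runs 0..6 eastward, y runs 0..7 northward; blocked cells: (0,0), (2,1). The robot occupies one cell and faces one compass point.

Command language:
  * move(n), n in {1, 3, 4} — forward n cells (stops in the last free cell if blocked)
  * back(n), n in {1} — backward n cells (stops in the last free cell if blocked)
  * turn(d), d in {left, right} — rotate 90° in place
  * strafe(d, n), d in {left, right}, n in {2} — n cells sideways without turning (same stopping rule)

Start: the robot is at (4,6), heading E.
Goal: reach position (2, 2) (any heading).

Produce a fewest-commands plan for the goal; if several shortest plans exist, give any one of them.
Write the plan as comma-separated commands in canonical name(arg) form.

from: at (4,6), heading E
t=1 turn(right) ⇒ at (4,6), heading S
t=2 strafe(right, 2) ⇒ at (2,6), heading S
t=3 move(4) ⇒ at (2,2), heading S
minimal: 3 command(s), checked below 3.

turn(right), strafe(right, 2), move(4)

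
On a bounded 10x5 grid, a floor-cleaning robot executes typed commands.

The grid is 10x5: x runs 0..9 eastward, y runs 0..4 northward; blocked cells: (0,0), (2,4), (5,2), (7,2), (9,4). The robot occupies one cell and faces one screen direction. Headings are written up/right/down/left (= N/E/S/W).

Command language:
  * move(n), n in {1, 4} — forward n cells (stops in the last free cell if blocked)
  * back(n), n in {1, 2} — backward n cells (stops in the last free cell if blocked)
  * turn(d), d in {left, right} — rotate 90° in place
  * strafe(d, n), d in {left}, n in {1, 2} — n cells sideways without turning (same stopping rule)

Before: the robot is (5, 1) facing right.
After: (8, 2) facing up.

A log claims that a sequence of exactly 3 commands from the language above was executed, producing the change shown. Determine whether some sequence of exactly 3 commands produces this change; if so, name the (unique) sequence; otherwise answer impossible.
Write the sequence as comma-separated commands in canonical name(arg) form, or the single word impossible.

every 3-command combo misses the target.

impossible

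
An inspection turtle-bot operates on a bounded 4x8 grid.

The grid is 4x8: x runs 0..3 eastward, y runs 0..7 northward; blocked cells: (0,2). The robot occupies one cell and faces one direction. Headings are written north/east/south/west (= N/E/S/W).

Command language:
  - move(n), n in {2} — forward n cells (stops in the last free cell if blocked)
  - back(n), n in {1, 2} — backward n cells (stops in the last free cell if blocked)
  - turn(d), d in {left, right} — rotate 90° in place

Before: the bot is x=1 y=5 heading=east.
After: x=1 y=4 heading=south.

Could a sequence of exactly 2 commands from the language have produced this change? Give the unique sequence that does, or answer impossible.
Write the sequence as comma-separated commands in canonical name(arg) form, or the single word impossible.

impossible

all 25 sequences checked — none match.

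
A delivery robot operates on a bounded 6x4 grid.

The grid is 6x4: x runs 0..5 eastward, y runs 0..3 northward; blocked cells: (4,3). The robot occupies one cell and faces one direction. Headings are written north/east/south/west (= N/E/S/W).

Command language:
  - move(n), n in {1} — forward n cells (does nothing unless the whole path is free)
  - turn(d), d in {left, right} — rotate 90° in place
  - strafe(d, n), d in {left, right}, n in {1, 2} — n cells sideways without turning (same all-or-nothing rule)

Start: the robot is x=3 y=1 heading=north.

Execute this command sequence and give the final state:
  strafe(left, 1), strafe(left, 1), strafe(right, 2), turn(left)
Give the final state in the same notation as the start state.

begin: x=3 y=1 heading=north
step 1 (strafe(left, 1)): x=2 y=1 heading=north
step 2 (strafe(left, 1)): x=1 y=1 heading=north
step 3 (strafe(right, 2)): x=3 y=1 heading=north
step 4 (turn(left)): x=3 y=1 heading=west

x=3 y=1 heading=west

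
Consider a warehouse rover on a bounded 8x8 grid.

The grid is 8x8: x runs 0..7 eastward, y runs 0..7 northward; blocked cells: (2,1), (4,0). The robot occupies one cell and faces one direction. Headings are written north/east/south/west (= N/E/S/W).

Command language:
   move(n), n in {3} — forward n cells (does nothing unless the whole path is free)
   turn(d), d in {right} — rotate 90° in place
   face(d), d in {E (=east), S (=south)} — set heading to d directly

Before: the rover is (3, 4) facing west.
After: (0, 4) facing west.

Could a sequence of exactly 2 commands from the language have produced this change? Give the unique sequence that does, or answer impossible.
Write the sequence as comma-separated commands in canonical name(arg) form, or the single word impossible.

move(3), move(3)

key: the second move(3) would leave the grid, so it does nothing
from: (3, 4) facing west
step 1 (move(3)): (0, 4) facing west
step 2 (move(3)): (0, 4) facing west
no other 2-command option fits: unique.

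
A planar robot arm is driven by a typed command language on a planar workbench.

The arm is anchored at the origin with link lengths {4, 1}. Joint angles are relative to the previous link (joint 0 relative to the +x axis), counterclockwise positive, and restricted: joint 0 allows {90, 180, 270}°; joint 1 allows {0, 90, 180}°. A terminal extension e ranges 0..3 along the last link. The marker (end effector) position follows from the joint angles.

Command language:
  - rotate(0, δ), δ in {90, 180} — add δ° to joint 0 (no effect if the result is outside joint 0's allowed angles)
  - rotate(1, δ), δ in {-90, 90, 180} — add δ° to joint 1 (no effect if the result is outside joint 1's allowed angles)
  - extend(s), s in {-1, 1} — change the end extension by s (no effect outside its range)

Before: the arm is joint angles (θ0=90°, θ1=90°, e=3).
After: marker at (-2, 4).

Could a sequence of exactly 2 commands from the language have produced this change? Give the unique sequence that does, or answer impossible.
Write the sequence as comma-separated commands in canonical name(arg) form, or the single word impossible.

extend(-1), extend(-1)

from: joint angles (θ0=90°, θ1=90°, e=3)
t=1 extend(-1) ⇒ joint angles (θ0=90°, θ1=90°, e=2)
t=2 extend(-1) ⇒ joint angles (θ0=90°, θ1=90°, e=1)
uniquely the one of 49 2-step routes that fits.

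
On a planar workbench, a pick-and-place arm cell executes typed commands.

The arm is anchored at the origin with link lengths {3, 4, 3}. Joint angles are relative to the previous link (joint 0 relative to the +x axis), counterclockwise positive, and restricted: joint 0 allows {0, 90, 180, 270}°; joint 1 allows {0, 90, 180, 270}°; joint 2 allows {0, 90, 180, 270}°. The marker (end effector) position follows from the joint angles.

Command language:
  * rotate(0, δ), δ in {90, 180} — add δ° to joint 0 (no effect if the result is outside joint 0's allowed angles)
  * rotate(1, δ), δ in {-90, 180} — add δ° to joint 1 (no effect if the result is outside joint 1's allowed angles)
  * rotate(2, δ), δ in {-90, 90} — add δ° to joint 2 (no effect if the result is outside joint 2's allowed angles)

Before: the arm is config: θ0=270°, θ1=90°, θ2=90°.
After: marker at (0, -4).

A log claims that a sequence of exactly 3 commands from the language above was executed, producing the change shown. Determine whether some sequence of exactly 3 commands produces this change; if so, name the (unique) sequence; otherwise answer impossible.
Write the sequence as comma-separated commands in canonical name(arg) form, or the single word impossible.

begin: config: θ0=270°, θ1=90°, θ2=90°
1. rotate(0, 90) → config: θ0=0°, θ1=90°, θ2=90°
2. rotate(0, 90) → config: θ0=90°, θ1=90°, θ2=90°
3. rotate(0, 90) → config: θ0=180°, θ1=90°, θ2=90°
no other 3-command option fits: unique.

rotate(0, 90), rotate(0, 90), rotate(0, 90)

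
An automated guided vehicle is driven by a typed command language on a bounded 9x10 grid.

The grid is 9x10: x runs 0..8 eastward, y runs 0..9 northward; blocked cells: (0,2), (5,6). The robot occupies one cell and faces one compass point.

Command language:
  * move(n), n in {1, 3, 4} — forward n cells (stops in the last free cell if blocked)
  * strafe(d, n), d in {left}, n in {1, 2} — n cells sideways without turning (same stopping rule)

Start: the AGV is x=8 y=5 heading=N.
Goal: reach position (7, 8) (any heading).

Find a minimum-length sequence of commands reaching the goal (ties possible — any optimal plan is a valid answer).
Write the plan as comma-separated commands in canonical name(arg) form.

strafe(left, 1), move(3)

start: x=8 y=5 heading=N
t=1 strafe(left, 1) ⇒ x=7 y=5 heading=N
t=2 move(3) ⇒ x=7 y=8 heading=N
shorter routes all fall short; 2 is best.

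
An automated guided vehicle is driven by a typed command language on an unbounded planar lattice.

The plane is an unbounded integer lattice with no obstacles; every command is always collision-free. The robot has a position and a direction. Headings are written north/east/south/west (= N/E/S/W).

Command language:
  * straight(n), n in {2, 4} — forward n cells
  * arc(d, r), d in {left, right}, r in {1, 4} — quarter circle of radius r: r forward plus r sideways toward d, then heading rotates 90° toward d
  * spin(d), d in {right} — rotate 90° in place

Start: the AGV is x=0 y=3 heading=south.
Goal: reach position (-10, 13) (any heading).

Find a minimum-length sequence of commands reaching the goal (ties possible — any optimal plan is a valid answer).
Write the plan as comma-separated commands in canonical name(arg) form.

arc(right, 1), arc(right, 1), straight(2), arc(left, 4), arc(right, 4)

begin: x=0 y=3 heading=south
[1] after arc(right, 1): x=-1 y=2 heading=west
[2] after arc(right, 1): x=-2 y=3 heading=north
[3] after straight(2): x=-2 y=5 heading=north
[4] after arc(left, 4): x=-6 y=9 heading=west
[5] after arc(right, 4): x=-10 y=13 heading=north
no 4-step plan works, so 5 is optimal.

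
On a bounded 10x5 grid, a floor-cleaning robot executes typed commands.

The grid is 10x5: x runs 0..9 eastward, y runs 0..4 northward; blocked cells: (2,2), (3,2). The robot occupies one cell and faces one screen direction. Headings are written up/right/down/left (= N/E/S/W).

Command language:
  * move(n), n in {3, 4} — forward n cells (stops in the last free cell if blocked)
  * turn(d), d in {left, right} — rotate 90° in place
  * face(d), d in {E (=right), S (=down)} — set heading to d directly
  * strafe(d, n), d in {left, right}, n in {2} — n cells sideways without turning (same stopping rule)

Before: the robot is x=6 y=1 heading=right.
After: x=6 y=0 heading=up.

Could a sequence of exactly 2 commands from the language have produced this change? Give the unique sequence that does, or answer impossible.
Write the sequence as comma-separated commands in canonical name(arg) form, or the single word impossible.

strafe(right, 2), turn(left)

key: position moved to (6,0) AND the heading swung to N — translation plus rotation needed
t0: x=6 y=1 heading=right
1. strafe(right, 2) → x=6 y=0 heading=right
2. turn(left) → x=6 y=0 heading=up
no other 2-command option fits: unique.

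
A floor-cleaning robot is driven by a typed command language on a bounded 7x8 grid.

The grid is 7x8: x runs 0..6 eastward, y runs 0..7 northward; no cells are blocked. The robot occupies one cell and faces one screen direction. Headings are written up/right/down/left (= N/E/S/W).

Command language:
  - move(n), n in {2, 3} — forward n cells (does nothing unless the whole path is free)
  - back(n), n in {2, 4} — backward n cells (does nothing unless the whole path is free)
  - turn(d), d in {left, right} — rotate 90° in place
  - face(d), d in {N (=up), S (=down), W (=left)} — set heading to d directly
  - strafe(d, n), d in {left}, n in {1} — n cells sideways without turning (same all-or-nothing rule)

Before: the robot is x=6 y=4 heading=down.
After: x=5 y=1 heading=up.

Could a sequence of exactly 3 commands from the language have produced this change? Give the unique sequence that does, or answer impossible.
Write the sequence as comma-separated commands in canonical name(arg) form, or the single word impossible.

key: order matters: swapping move(3) and strafe(left, 1) lands elsewhere
initial: x=6 y=4 heading=down
1. move(3) → x=6 y=1 heading=down
2. face(N) → x=6 y=1 heading=up
3. strafe(left, 1) → x=5 y=1 heading=up
uniquely the one of 1000 3-step routes that fits.

move(3), face(N), strafe(left, 1)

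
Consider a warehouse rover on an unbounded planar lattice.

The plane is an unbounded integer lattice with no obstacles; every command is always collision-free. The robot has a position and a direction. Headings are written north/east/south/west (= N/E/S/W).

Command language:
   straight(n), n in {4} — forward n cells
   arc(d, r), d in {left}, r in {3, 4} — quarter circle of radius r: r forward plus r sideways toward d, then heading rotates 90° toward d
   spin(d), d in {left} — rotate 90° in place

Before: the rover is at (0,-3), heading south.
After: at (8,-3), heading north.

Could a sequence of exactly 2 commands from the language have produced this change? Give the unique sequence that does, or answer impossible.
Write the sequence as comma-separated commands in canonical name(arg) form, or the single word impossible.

key: cell and facing (now N) both changed — the 2 commands mix motion and turning
t0: at (0,-3), heading south
t=1 arc(left, 4) ⇒ at (4,-7), heading east
t=2 arc(left, 4) ⇒ at (8,-3), heading north
no rival 2-sequence matches.

arc(left, 4), arc(left, 4)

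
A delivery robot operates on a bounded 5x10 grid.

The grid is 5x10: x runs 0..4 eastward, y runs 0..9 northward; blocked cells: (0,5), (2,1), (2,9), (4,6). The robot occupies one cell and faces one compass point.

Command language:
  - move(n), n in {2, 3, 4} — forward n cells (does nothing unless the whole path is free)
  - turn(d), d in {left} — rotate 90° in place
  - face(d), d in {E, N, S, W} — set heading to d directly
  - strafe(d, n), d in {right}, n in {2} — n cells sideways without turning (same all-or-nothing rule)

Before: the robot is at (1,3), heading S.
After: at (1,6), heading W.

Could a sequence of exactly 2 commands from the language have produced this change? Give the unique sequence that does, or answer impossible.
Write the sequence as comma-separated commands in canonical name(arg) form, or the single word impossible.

impossible

all 81 sequences checked — none match.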